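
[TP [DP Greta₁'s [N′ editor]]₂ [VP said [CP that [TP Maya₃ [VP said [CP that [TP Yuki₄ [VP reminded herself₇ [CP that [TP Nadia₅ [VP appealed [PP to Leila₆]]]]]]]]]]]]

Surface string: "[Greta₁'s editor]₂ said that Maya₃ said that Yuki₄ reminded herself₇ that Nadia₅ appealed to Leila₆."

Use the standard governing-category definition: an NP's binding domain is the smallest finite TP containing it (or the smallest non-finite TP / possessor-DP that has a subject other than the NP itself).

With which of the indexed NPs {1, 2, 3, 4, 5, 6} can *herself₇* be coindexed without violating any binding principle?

{4}

*herself* is an anaphor, so Principle A applies: it must be bound in its binding domain.
Binding domain of *herself₇*: the embedded TP, whose subject is Yuki₄.
*Greta₁* does not c-command the anaphor → cannot bind it.
*[Greta₁'s editor]₂* c-commands the anaphor but is outside its binding domain → cannot satisfy Principle A.
*Maya₃* c-commands the anaphor but is outside its binding domain → cannot satisfy Principle A.
*Yuki₄* c-commands the anaphor within its binding domain → licit binder.
*Nadia₅* does not c-command the anaphor → cannot bind it.
*Leila₆* does not c-command the anaphor → cannot bind it.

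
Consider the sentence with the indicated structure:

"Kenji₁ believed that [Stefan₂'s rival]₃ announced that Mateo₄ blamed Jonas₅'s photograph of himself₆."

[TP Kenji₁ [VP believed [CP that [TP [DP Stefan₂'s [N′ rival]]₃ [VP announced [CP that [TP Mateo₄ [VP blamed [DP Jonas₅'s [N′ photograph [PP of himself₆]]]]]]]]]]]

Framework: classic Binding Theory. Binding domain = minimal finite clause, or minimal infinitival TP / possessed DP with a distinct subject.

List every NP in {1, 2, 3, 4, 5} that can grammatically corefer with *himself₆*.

{5}

*himself* is an anaphor, so Principle A applies: it must be bound in its binding domain.
Binding domain of *himself₆*: the possessed DP, whose subject is Jonas₅.
*Kenji₁* c-commands the anaphor but is outside its binding domain → cannot satisfy Principle A.
*Stefan₂* does not c-command the anaphor → cannot bind it.
*[Stefan₂'s rival]₃* c-commands the anaphor but is outside its binding domain → cannot satisfy Principle A.
*Mateo₄* c-commands the anaphor but is outside its binding domain → cannot satisfy Principle A.
*Jonas₅* c-commands the anaphor within its binding domain → licit binder.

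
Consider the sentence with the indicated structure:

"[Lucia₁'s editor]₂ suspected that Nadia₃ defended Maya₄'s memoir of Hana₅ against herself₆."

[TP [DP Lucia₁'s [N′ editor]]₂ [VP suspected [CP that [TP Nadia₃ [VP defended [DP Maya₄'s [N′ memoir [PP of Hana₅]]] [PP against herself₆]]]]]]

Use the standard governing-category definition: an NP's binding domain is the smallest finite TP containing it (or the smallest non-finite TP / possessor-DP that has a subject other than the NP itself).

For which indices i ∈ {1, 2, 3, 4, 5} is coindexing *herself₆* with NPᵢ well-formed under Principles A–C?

{3}

*herself* is an anaphor, so Principle A applies: it must be bound in its binding domain.
Binding domain of *herself₆*: the embedded TP, whose subject is Nadia₃.
*Lucia₁* does not c-command the anaphor → cannot bind it.
*[Lucia₁'s editor]₂* c-commands the anaphor but is outside its binding domain → cannot satisfy Principle A.
*Nadia₃* c-commands the anaphor within its binding domain → licit binder.
*Maya₄* does not c-command the anaphor → cannot bind it.
*Hana₅* does not c-command the anaphor → cannot bind it.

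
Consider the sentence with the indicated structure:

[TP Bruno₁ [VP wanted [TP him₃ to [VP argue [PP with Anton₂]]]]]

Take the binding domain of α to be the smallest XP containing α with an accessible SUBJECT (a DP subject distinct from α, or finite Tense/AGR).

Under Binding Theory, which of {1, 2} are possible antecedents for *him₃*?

none

*him* is a pronoun, so Principle B applies: it must be free in its binding domain.
Binding domain of *him₃*: the matrix TP, whose subject is Bruno₁.
*Bruno₁* c-commands the pronoun within its binding domain → coindexation would violate Principle B.
*Anton₂*: the pronoun c-commands this R-expression → coindexation would violate Principle C on *Anton₂*.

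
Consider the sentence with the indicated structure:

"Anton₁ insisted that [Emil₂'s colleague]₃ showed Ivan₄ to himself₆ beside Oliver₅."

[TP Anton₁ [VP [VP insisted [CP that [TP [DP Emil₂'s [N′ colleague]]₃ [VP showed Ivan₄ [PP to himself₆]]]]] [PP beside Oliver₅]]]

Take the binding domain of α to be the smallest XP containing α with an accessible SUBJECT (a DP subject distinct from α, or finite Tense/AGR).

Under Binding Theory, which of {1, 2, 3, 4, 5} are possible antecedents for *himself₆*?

{3, 4}

*himself* is an anaphor, so Principle A applies: it must be bound in its binding domain.
Binding domain of *himself₆*: the embedded TP, whose subject is [Emil₂'s colleague]₃.
*Anton₁* c-commands the anaphor but is outside its binding domain → cannot satisfy Principle A.
*Emil₂* does not c-command the anaphor → cannot bind it.
*[Emil₂'s colleague]₃* c-commands the anaphor within its binding domain → licit binder.
*Ivan₄* c-commands the anaphor within its binding domain → licit binder.
*Oliver₅* does not c-command the anaphor → cannot bind it.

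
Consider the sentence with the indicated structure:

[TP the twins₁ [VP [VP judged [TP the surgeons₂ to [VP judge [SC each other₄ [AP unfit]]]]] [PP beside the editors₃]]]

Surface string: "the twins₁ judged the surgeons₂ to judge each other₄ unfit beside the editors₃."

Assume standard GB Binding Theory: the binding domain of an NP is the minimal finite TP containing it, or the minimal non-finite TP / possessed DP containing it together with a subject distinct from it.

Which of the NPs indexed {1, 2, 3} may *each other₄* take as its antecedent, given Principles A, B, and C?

{2}

*each other* is an anaphor, so Principle A applies: it must be bound in its binding domain.
Binding domain of *each other₄*: the embedded TP, whose subject is the surgeons₂.
*the twins₁* c-commands the anaphor but is outside its binding domain → cannot satisfy Principle A.
*the surgeons₂* c-commands the anaphor within its binding domain → licit binder.
*the editors₃* does not c-command the anaphor → cannot bind it.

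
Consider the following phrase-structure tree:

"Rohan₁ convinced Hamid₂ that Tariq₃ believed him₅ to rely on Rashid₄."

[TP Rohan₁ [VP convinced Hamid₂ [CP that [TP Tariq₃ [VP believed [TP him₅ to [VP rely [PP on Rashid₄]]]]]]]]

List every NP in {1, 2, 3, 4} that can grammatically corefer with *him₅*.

{1, 2}

*him* is a pronoun, so Principle B applies: it must be free in its binding domain.
Binding domain of *him₅*: the embedded TP, whose subject is Tariq₃.
*Rohan₁* c-commands the pronoun but from outside its binding domain, and is not c-commanded by it → coindexation permitted.
*Hamid₂* c-commands the pronoun but from outside its binding domain, and is not c-commanded by it → coindexation permitted.
*Tariq₃* c-commands the pronoun within its binding domain → coindexation would violate Principle B.
*Rashid₄*: the pronoun c-commands this R-expression → coindexation would violate Principle C on *Rashid₄*.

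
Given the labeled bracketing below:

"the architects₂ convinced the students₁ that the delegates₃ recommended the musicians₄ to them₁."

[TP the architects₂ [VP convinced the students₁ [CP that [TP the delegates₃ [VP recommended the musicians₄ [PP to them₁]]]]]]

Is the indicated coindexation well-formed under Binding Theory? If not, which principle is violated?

The two coindexed NPs are *the students₁* and *them₁*.
*them₁* is a pronoun; its binding domain is the embedded TP, whose subject is the delegates₃. Within that domain it is c-commanded only by *the delegates₃*, *the musicians₄*, which carry a different index — the pronoun is free locally, so Principle B holds.
*the students₁* is an R-expression; *them₁* does not c-command it, and no other NP shares its index, so Principle C is satisfied.
All principles are respected.

grammatical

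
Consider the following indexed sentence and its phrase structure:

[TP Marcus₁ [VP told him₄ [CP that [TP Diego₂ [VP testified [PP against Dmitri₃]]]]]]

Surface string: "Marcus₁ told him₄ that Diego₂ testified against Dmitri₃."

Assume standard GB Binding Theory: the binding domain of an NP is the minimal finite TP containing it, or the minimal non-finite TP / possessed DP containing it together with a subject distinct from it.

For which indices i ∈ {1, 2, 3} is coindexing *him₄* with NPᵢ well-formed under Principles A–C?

none

*him* is a pronoun, so Principle B applies: it must be free in its binding domain.
Binding domain of *him₄*: the matrix TP, whose subject is Marcus₁.
*Marcus₁* c-commands the pronoun within its binding domain → coindexation would violate Principle B.
*Diego₂*: the pronoun c-commands this R-expression → coindexation would violate Principle C on *Diego₂*.
*Dmitri₃*: the pronoun c-commands this R-expression → coindexation would violate Principle C on *Dmitri₃*.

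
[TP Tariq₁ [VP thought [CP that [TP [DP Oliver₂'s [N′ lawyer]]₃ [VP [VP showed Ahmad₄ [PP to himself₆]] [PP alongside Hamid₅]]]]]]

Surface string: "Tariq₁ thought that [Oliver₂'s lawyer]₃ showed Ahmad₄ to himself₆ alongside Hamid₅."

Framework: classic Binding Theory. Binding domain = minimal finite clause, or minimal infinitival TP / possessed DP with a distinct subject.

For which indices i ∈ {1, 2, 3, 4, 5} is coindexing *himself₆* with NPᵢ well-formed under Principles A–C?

{3, 4}

*himself* is an anaphor, so Principle A applies: it must be bound in its binding domain.
Binding domain of *himself₆*: the embedded TP, whose subject is [Oliver₂'s lawyer]₃.
*Tariq₁* c-commands the anaphor but is outside its binding domain → cannot satisfy Principle A.
*Oliver₂* does not c-command the anaphor → cannot bind it.
*[Oliver₂'s lawyer]₃* c-commands the anaphor within its binding domain → licit binder.
*Ahmad₄* c-commands the anaphor within its binding domain → licit binder.
*Hamid₅* does not c-command the anaphor → cannot bind it.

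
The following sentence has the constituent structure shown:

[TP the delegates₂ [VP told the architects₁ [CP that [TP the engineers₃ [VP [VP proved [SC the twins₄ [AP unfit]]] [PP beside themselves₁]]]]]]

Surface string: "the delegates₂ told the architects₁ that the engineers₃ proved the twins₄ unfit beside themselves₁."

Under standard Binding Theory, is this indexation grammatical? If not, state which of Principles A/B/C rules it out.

The two coindexed NPs are *the architects₁* and *themselves₁*.
*themselves₁* is an anaphor. Principle A requires it to be bound within its binding domain — the embedded TP, whose subject is the engineers₃.
Within that domain it is c-commanded by *the engineers₃*, which does not share its index.
*the architects₁* does c-command the anaphor, but from outside its binding domain.
The anaphor is unbound in its domain → Principle A violation.

Principle A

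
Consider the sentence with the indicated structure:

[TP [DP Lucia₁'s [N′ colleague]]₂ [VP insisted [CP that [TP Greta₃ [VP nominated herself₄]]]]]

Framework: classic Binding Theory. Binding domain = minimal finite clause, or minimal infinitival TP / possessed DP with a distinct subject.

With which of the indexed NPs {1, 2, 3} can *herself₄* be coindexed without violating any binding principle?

*herself* is an anaphor, so Principle A applies: it must be bound in its binding domain.
Binding domain of *herself₄*: the embedded TP, whose subject is Greta₃.
*Lucia₁* does not c-command the anaphor → cannot bind it.
*[Lucia₁'s colleague]₂* c-commands the anaphor but is outside its binding domain → cannot satisfy Principle A.
*Greta₃* c-commands the anaphor within its binding domain → licit binder.

{3}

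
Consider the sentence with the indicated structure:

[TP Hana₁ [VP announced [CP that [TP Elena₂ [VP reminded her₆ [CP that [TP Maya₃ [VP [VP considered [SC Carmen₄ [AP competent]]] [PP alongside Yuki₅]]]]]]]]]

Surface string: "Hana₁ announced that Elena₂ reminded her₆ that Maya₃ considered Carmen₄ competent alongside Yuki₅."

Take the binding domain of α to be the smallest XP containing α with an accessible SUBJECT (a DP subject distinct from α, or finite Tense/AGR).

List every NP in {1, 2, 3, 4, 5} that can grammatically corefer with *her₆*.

*her* is a pronoun, so Principle B applies: it must be free in its binding domain.
Binding domain of *her₆*: the embedded TP, whose subject is Elena₂.
*Hana₁* c-commands the pronoun but from outside its binding domain, and is not c-commanded by it → coindexation permitted.
*Elena₂* c-commands the pronoun within its binding domain → coindexation would violate Principle B.
*Maya₃*: the pronoun c-commands this R-expression → coindexation would violate Principle C on *Maya₃*.
*Carmen₄*: the pronoun c-commands this R-expression → coindexation would violate Principle C on *Carmen₄*.
*Yuki₅*: the pronoun c-commands this R-expression → coindexation would violate Principle C on *Yuki₅*.

{1}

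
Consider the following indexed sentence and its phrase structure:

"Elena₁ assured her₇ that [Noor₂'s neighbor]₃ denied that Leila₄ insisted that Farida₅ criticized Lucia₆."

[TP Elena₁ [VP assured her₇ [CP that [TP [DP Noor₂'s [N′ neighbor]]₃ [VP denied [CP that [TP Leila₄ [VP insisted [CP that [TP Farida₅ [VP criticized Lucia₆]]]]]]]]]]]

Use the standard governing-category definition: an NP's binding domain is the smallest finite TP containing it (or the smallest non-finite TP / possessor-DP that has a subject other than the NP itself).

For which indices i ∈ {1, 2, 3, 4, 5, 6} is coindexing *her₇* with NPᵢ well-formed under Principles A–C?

*her* is a pronoun, so Principle B applies: it must be free in its binding domain.
Binding domain of *her₇*: the matrix TP, whose subject is Elena₁.
*Elena₁* c-commands the pronoun within its binding domain → coindexation would violate Principle B.
*Noor₂*: the pronoun c-commands this R-expression → coindexation would violate Principle C on *Noor₂*.
*[Noor₂'s neighbor]₃*: the pronoun c-commands this R-expression → coindexation would violate Principle C on *[Noor₂'s neighbor]₃*.
*Leila₄*: the pronoun c-commands this R-expression → coindexation would violate Principle C on *Leila₄*.
*Farida₅*: the pronoun c-commands this R-expression → coindexation would violate Principle C on *Farida₅*.
*Lucia₆*: the pronoun c-commands this R-expression → coindexation would violate Principle C on *Lucia₆*.

none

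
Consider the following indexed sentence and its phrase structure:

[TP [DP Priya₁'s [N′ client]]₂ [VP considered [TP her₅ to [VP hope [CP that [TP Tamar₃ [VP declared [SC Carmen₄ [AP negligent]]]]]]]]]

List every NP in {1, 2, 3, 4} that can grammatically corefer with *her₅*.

*her* is a pronoun, so Principle B applies: it must be free in its binding domain.
Binding domain of *her₅*: the matrix TP, whose subject is [Priya₁'s client]₂.
*Priya₁* and the pronoun do not c-command one another → neither Principle B nor Principle C is at stake; coindexation permitted.
*[Priya₁'s client]₂* c-commands the pronoun within its binding domain → coindexation would violate Principle B.
*Tamar₃*: the pronoun c-commands this R-expression → coindexation would violate Principle C on *Tamar₃*.
*Carmen₄*: the pronoun c-commands this R-expression → coindexation would violate Principle C on *Carmen₄*.

{1}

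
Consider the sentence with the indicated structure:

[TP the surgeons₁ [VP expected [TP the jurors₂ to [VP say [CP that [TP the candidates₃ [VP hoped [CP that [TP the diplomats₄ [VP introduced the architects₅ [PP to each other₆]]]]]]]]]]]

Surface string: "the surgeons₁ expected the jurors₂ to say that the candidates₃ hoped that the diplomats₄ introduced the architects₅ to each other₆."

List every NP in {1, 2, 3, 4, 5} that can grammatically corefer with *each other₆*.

*each other* is an anaphor, so Principle A applies: it must be bound in its binding domain.
Binding domain of *each other₆*: the embedded TP, whose subject is the diplomats₄.
*the surgeons₁* c-commands the anaphor but is outside its binding domain → cannot satisfy Principle A.
*the jurors₂* c-commands the anaphor but is outside its binding domain → cannot satisfy Principle A.
*the candidates₃* c-commands the anaphor but is outside its binding domain → cannot satisfy Principle A.
*the diplomats₄* c-commands the anaphor within its binding domain → licit binder.
*the architects₅* c-commands the anaphor within its binding domain → licit binder.

{4, 5}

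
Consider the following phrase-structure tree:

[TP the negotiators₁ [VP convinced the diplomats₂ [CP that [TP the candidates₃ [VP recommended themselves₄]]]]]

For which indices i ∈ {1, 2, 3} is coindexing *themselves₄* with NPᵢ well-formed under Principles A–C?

*themselves* is an anaphor, so Principle A applies: it must be bound in its binding domain.
Binding domain of *themselves₄*: the embedded TP, whose subject is the candidates₃.
*the negotiators₁* c-commands the anaphor but is outside its binding domain → cannot satisfy Principle A.
*the diplomats₂* c-commands the anaphor but is outside its binding domain → cannot satisfy Principle A.
*the candidates₃* c-commands the anaphor within its binding domain → licit binder.

{3}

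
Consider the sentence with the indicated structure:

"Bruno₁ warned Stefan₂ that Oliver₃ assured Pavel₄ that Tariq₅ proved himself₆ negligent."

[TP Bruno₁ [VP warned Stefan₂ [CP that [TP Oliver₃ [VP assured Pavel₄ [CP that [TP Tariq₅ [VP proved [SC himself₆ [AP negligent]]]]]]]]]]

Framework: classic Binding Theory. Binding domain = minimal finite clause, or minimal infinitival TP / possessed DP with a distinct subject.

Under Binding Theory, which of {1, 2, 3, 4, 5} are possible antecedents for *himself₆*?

*himself* is an anaphor, so Principle A applies: it must be bound in its binding domain.
Binding domain of *himself₆*: the embedded TP, whose subject is Tariq₅.
*Bruno₁* c-commands the anaphor but is outside its binding domain → cannot satisfy Principle A.
*Stefan₂* c-commands the anaphor but is outside its binding domain → cannot satisfy Principle A.
*Oliver₃* c-commands the anaphor but is outside its binding domain → cannot satisfy Principle A.
*Pavel₄* c-commands the anaphor but is outside its binding domain → cannot satisfy Principle A.
*Tariq₅* c-commands the anaphor within its binding domain → licit binder.

{5}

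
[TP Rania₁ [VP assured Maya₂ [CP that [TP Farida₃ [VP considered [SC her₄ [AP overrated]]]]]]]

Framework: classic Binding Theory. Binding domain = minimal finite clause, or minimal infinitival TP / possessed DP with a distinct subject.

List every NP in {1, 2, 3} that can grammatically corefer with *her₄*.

{1, 2}

*her* is a pronoun, so Principle B applies: it must be free in its binding domain.
Binding domain of *her₄*: the embedded TP, whose subject is Farida₃.
*Rania₁* c-commands the pronoun but from outside its binding domain, and is not c-commanded by it → coindexation permitted.
*Maya₂* c-commands the pronoun but from outside its binding domain, and is not c-commanded by it → coindexation permitted.
*Farida₃* c-commands the pronoun within its binding domain → coindexation would violate Principle B.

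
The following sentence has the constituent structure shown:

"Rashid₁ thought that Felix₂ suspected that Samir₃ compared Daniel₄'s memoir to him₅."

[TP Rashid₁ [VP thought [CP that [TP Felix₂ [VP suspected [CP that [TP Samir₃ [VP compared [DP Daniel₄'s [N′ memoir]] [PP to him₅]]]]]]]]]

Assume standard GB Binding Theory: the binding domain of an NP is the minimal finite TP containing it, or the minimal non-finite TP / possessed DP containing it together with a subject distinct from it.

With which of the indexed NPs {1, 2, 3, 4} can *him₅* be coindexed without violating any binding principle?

{1, 2, 4}

*him* is a pronoun, so Principle B applies: it must be free in its binding domain.
Binding domain of *him₅*: the embedded TP, whose subject is Samir₃.
*Rashid₁* c-commands the pronoun but from outside its binding domain, and is not c-commanded by it → coindexation permitted.
*Felix₂* c-commands the pronoun but from outside its binding domain, and is not c-commanded by it → coindexation permitted.
*Samir₃* c-commands the pronoun within its binding domain → coindexation would violate Principle B.
*Daniel₄* and the pronoun do not c-command one another → neither Principle B nor Principle C is at stake; coindexation permitted.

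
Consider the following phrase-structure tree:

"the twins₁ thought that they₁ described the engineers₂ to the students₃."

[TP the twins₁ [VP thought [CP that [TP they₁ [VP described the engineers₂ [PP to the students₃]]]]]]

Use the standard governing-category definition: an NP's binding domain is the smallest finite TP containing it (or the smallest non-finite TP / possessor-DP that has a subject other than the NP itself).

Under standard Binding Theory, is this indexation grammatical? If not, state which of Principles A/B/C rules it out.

grammatical

The two coindexed NPs are *the twins₁* and *they₁*.
*they₁* is a pronoun; nothing c-commands it within its binding domain (the embedded TP.), so Principle B holds trivially.
*the twins₁* is an R-expression; *they₁* does not c-command it, and no other NP shares its index, so Principle C is satisfied.
All principles are respected.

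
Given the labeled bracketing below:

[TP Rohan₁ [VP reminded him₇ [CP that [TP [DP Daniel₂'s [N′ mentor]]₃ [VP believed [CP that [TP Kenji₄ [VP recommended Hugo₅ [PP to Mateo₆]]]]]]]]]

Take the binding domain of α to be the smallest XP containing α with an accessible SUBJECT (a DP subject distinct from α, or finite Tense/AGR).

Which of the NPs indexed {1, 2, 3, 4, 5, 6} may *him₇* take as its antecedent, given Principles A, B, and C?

*him* is a pronoun, so Principle B applies: it must be free in its binding domain.
Binding domain of *him₇*: the matrix TP, whose subject is Rohan₁.
*Rohan₁* c-commands the pronoun within its binding domain → coindexation would violate Principle B.
*Daniel₂*: the pronoun c-commands this R-expression → coindexation would violate Principle C on *Daniel₂*.
*[Daniel₂'s mentor]₃*: the pronoun c-commands this R-expression → coindexation would violate Principle C on *[Daniel₂'s mentor]₃*.
*Kenji₄*: the pronoun c-commands this R-expression → coindexation would violate Principle C on *Kenji₄*.
*Hugo₅*: the pronoun c-commands this R-expression → coindexation would violate Principle C on *Hugo₅*.
*Mateo₆*: the pronoun c-commands this R-expression → coindexation would violate Principle C on *Mateo₆*.

none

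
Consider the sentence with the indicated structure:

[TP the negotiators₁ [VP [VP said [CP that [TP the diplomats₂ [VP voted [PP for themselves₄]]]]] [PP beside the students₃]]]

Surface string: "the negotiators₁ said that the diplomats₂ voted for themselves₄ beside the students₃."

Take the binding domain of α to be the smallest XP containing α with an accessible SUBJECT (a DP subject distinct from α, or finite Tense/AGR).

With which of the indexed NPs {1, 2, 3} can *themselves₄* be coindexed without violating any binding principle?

{2}

*themselves* is an anaphor, so Principle A applies: it must be bound in its binding domain.
Binding domain of *themselves₄*: the embedded TP, whose subject is the diplomats₂.
*the negotiators₁* c-commands the anaphor but is outside its binding domain → cannot satisfy Principle A.
*the diplomats₂* c-commands the anaphor within its binding domain → licit binder.
*the students₃* does not c-command the anaphor → cannot bind it.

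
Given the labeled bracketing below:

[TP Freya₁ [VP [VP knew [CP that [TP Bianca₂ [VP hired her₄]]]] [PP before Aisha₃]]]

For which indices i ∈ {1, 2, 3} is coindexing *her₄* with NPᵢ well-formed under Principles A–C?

{1, 3}

*her* is a pronoun, so Principle B applies: it must be free in its binding domain.
Binding domain of *her₄*: the embedded TP, whose subject is Bianca₂.
*Freya₁* c-commands the pronoun but from outside its binding domain, and is not c-commanded by it → coindexation permitted.
*Bianca₂* c-commands the pronoun within its binding domain → coindexation would violate Principle B.
*Aisha₃* and the pronoun do not c-command one another → neither Principle B nor Principle C is at stake; coindexation permitted.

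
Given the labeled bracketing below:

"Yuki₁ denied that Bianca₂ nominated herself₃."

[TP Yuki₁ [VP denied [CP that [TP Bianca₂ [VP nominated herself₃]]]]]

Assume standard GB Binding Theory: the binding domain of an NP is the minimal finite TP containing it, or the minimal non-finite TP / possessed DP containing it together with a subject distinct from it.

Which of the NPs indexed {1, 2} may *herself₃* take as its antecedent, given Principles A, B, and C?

*herself* is an anaphor, so Principle A applies: it must be bound in its binding domain.
Binding domain of *herself₃*: the embedded TP, whose subject is Bianca₂.
*Yuki₁* c-commands the anaphor but is outside its binding domain → cannot satisfy Principle A.
*Bianca₂* c-commands the anaphor within its binding domain → licit binder.

{2}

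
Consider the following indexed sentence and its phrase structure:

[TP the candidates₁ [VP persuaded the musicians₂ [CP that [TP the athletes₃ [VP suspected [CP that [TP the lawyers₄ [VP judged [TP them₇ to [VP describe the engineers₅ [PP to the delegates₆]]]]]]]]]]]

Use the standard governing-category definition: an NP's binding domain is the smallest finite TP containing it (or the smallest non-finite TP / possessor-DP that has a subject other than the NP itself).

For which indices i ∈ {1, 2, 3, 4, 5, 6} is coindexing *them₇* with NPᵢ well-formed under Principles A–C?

*them* is a pronoun, so Principle B applies: it must be free in its binding domain.
Binding domain of *them₇*: the embedded TP, whose subject is the lawyers₄.
*the candidates₁* c-commands the pronoun but from outside its binding domain, and is not c-commanded by it → coindexation permitted.
*the musicians₂* c-commands the pronoun but from outside its binding domain, and is not c-commanded by it → coindexation permitted.
*the athletes₃* c-commands the pronoun but from outside its binding domain, and is not c-commanded by it → coindexation permitted.
*the lawyers₄* c-commands the pronoun within its binding domain → coindexation would violate Principle B.
*the engineers₅*: the pronoun c-commands this R-expression → coindexation would violate Principle C on *the engineers₅*.
*the delegates₆*: the pronoun c-commands this R-expression → coindexation would violate Principle C on *the delegates₆*.

{1, 2, 3}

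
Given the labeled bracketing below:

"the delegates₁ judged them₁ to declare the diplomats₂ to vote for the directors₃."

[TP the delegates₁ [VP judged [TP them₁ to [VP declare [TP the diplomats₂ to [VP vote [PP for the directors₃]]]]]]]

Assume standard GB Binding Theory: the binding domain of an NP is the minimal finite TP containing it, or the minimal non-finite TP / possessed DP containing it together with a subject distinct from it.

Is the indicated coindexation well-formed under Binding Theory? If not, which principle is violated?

Principle B

The two coindexed NPs are *the delegates₁* and *them₁*.
*them₁* is a pronoun. Its binding domain is the matrix TP, whose subject is the delegates₁.
*the delegates₁* c-commands it within that domain and carries the same index.
The pronoun is locally bound → Principle B violation.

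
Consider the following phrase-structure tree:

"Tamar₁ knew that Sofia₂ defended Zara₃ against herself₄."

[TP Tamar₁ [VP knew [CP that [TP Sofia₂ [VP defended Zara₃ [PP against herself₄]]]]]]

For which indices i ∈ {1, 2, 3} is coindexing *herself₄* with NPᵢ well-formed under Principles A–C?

*herself* is an anaphor, so Principle A applies: it must be bound in its binding domain.
Binding domain of *herself₄*: the embedded TP, whose subject is Sofia₂.
*Tamar₁* c-commands the anaphor but is outside its binding domain → cannot satisfy Principle A.
*Sofia₂* c-commands the anaphor within its binding domain → licit binder.
*Zara₃* c-commands the anaphor within its binding domain → licit binder.

{2, 3}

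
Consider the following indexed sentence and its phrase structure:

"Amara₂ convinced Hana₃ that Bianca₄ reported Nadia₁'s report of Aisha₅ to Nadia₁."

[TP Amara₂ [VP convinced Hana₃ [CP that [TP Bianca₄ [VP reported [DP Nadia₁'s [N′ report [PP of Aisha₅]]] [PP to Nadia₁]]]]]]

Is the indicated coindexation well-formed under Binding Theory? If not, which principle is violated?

The two coindexed NPs are *Nadia₁* and *Nadia₁*.
*Nadia₁* is an R-expression; no coindexed NP c-commands it, so Principle C holds.
*Nadia₁* is an R-expression; *Nadia₁* does not c-command it, and no other NP shares its index, so Principle C is satisfied.
All principles are respected.

grammatical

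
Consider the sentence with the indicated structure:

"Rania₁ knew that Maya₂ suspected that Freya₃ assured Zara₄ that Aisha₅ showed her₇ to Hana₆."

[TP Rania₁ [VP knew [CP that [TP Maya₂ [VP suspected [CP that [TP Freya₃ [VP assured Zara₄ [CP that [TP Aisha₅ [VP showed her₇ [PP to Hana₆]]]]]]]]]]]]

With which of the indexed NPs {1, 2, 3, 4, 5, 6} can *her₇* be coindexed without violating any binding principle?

{1, 2, 3, 4}

*her* is a pronoun, so Principle B applies: it must be free in its binding domain.
Binding domain of *her₇*: the embedded TP, whose subject is Aisha₅.
*Rania₁* c-commands the pronoun but from outside its binding domain, and is not c-commanded by it → coindexation permitted.
*Maya₂* c-commands the pronoun but from outside its binding domain, and is not c-commanded by it → coindexation permitted.
*Freya₃* c-commands the pronoun but from outside its binding domain, and is not c-commanded by it → coindexation permitted.
*Zara₄* c-commands the pronoun but from outside its binding domain, and is not c-commanded by it → coindexation permitted.
*Aisha₅* c-commands the pronoun within its binding domain → coindexation would violate Principle B.
*Hana₆*: the pronoun c-commands this R-expression → coindexation would violate Principle C on *Hana₆*.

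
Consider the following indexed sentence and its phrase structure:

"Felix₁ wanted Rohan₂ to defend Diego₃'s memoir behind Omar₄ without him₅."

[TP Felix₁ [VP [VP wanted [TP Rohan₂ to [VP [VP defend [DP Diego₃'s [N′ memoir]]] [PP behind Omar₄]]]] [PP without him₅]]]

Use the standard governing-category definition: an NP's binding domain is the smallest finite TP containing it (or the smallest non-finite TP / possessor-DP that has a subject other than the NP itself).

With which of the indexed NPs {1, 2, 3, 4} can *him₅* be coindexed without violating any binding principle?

{2, 3, 4}

*him* is a pronoun, so Principle B applies: it must be free in its binding domain.
Binding domain of *him₅*: the matrix TP, whose subject is Felix₁.
*Felix₁* c-commands the pronoun within its binding domain → coindexation would violate Principle B.
*Rohan₂* and the pronoun do not c-command one another → neither Principle B nor Principle C is at stake; coindexation permitted.
*Diego₃* and the pronoun do not c-command one another → neither Principle B nor Principle C is at stake; coindexation permitted.
*Omar₄* and the pronoun do not c-command one another → neither Principle B nor Principle C is at stake; coindexation permitted.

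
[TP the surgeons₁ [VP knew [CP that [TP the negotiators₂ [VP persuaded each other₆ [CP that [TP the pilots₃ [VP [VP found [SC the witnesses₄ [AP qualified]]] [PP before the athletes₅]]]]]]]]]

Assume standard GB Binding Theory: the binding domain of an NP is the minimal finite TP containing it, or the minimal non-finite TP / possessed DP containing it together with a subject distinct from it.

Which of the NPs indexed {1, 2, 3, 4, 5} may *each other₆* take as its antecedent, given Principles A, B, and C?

{2}

*each other* is an anaphor, so Principle A applies: it must be bound in its binding domain.
Binding domain of *each other₆*: the embedded TP, whose subject is the negotiators₂.
*the surgeons₁* c-commands the anaphor but is outside its binding domain → cannot satisfy Principle A.
*the negotiators₂* c-commands the anaphor within its binding domain → licit binder.
*the pilots₃* does not c-command the anaphor → cannot bind it.
*the witnesses₄* does not c-command the anaphor → cannot bind it.
*the athletes₅* does not c-command the anaphor → cannot bind it.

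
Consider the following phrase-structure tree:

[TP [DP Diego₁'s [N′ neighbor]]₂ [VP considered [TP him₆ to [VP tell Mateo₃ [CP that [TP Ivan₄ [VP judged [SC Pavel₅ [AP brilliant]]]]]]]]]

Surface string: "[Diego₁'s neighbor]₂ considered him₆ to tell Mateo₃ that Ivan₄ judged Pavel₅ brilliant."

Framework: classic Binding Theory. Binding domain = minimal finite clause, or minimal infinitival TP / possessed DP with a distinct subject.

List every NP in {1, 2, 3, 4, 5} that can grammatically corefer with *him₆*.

*him* is a pronoun, so Principle B applies: it must be free in its binding domain.
Binding domain of *him₆*: the matrix TP, whose subject is [Diego₁'s neighbor]₂.
*Diego₁* and the pronoun do not c-command one another → neither Principle B nor Principle C is at stake; coindexation permitted.
*[Diego₁'s neighbor]₂* c-commands the pronoun within its binding domain → coindexation would violate Principle B.
*Mateo₃*: the pronoun c-commands this R-expression → coindexation would violate Principle C on *Mateo₃*.
*Ivan₄*: the pronoun c-commands this R-expression → coindexation would violate Principle C on *Ivan₄*.
*Pavel₅*: the pronoun c-commands this R-expression → coindexation would violate Principle C on *Pavel₅*.

{1}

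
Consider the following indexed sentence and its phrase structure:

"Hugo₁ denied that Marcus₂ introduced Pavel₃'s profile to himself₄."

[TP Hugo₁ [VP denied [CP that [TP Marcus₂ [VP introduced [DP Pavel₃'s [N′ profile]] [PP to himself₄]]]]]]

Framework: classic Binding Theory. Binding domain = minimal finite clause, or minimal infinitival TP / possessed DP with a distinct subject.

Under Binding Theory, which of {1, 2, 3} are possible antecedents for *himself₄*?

{2}

*himself* is an anaphor, so Principle A applies: it must be bound in its binding domain.
Binding domain of *himself₄*: the embedded TP, whose subject is Marcus₂.
*Hugo₁* c-commands the anaphor but is outside its binding domain → cannot satisfy Principle A.
*Marcus₂* c-commands the anaphor within its binding domain → licit binder.
*Pavel₃* does not c-command the anaphor → cannot bind it.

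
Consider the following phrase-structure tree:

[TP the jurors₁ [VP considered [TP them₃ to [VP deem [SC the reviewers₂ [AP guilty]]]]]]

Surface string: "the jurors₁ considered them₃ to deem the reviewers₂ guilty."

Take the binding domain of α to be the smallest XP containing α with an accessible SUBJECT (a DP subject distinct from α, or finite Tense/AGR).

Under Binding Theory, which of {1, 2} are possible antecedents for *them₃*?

none

*them* is a pronoun, so Principle B applies: it must be free in its binding domain.
Binding domain of *them₃*: the matrix TP, whose subject is the jurors₁.
*the jurors₁* c-commands the pronoun within its binding domain → coindexation would violate Principle B.
*the reviewers₂*: the pronoun c-commands this R-expression → coindexation would violate Principle C on *the reviewers₂*.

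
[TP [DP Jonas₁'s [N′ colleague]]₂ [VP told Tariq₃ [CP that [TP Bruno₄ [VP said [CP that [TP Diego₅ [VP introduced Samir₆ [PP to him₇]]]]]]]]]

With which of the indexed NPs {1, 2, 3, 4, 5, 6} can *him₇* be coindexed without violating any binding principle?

*him* is a pronoun, so Principle B applies: it must be free in its binding domain.
Binding domain of *him₇*: the embedded TP, whose subject is Diego₅.
*Jonas₁* and the pronoun do not c-command one another → neither Principle B nor Principle C is at stake; coindexation permitted.
*[Jonas₁'s colleague]₂* c-commands the pronoun but from outside its binding domain, and is not c-commanded by it → coindexation permitted.
*Tariq₃* c-commands the pronoun but from outside its binding domain, and is not c-commanded by it → coindexation permitted.
*Bruno₄* c-commands the pronoun but from outside its binding domain, and is not c-commanded by it → coindexation permitted.
*Diego₅* c-commands the pronoun within its binding domain → coindexation would violate Principle B.
*Samir₆* c-commands the pronoun within its binding domain → coindexation would violate Principle B.

{1, 2, 3, 4}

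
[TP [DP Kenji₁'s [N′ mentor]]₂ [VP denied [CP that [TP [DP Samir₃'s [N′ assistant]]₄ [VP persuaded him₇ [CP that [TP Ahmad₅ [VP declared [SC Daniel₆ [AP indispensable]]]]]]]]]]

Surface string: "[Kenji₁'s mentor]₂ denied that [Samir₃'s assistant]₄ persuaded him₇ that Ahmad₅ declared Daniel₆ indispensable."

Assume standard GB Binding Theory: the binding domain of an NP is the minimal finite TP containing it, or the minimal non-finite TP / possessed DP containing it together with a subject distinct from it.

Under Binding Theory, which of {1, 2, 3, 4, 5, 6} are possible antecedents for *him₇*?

*him* is a pronoun, so Principle B applies: it must be free in its binding domain.
Binding domain of *him₇*: the embedded TP, whose subject is [Samir₃'s assistant]₄.
*Kenji₁* and the pronoun do not c-command one another → neither Principle B nor Principle C is at stake; coindexation permitted.
*[Kenji₁'s mentor]₂* c-commands the pronoun but from outside its binding domain, and is not c-commanded by it → coindexation permitted.
*Samir₃* and the pronoun do not c-command one another → neither Principle B nor Principle C is at stake; coindexation permitted.
*[Samir₃'s assistant]₄* c-commands the pronoun within its binding domain → coindexation would violate Principle B.
*Ahmad₅*: the pronoun c-commands this R-expression → coindexation would violate Principle C on *Ahmad₅*.
*Daniel₆*: the pronoun c-commands this R-expression → coindexation would violate Principle C on *Daniel₆*.

{1, 2, 3}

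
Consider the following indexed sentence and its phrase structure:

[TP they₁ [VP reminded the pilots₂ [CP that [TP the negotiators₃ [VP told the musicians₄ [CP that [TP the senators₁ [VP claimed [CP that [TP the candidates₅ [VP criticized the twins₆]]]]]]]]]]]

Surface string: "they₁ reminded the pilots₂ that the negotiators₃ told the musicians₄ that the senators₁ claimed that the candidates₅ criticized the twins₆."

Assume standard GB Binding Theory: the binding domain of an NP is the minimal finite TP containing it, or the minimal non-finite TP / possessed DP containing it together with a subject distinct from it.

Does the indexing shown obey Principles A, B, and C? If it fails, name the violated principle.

The two coindexed NPs are *they₁* and *the senators₁*.
*the senators₁* is an R-expression. Principle C requires it to be free everywhere.
*they₁* c-commands it and carries the same index.
The R-expression is bound → Principle C violation.

Principle C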